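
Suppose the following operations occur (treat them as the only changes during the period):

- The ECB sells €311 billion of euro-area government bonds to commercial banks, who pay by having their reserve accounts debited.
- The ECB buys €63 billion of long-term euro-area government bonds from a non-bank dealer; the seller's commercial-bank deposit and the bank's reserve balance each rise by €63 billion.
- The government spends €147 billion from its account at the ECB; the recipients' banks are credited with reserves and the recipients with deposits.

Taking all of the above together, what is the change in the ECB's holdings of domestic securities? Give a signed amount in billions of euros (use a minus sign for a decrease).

ECB balance sheet:
  Assets:      Securities −€248B
  Liabilities: Bank reserves −€101B, Government deposits −€147B
Commercial banking system:
  Assets:      Reserves at CB −€101B, Securities +€311B
  Liabilities: Checkable deposits +€210B
So the change in the ECB's holdings of domestic securities is -€248 billion.

-€248 billion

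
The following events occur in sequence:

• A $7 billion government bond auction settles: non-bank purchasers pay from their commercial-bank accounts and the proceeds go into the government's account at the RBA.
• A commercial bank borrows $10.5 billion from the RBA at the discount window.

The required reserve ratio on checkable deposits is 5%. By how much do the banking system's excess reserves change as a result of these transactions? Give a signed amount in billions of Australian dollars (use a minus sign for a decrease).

Government account inflow $7 billion: reserves −$7B, deposits −$7B.
Discount-window loan $10.5 billion: reserves +$10.5B, deposits 0.
Totals: Δreserves = +$3.5B, Δdeposits = −$7B.
Δrequired reserves = 5% × −$7B = −$0.35B.
Δexcess reserves = Δreserves − Δrequired = +$3.5B − (−$0.35B) = +$3.85 billion.

+$3.85 billion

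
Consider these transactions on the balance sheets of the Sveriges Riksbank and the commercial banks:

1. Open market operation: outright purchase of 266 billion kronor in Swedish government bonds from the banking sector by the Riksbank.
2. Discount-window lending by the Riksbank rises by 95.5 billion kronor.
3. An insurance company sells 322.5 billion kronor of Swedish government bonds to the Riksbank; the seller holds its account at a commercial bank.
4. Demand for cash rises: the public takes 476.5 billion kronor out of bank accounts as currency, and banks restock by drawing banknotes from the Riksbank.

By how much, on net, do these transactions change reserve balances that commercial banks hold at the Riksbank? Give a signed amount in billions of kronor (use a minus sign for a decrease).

+207.5 billion

Riksbank balance sheet:
  Assets:      Securities +588.5B, Loans to banks +95.5B
  Liabilities: Bank reserves +207.5B, Currency in circulation +476.5B
Commercial banking system:
  Assets:      Reserves at CB +207.5B, Securities −266B
  Liabilities: Checkable deposits −154B, Borrowings from CB +95.5B
So the change in reserve balances that commercial banks hold at the Riksbank is +207.5 billion.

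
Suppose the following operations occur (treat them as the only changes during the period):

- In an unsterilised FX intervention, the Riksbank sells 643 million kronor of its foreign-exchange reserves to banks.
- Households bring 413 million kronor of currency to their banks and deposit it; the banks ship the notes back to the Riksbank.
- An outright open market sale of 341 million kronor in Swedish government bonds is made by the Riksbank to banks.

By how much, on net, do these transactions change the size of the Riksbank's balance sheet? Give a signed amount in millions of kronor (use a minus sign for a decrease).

Riksbank balance sheet:
  Assets:      Securities −341M, Foreign assets −643M
  Liabilities: Bank reserves −571M, Currency in circulation −413M
Commercial banking system:
  Assets:      Reserves at CB −571M, Securities +341M, Foreign assets +643M
  Liabilities: Checkable deposits +413M
Change in total Riksbank assets = -984 million.

-984 million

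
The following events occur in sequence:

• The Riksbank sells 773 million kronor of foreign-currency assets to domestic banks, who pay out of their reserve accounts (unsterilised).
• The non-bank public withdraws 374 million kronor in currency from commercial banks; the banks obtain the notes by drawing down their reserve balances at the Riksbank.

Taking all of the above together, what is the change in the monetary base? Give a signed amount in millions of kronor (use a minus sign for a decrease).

Riksbank balance sheet:
  Assets:      Foreign assets −773M
  Liabilities: Bank reserves −1147M, Currency in circulation +374M
Commercial banking system:
  Assets:      Reserves at CB −1147M, Foreign assets +773M
  Liabilities: Checkable deposits −374M
Monetary base = currency + reserves: +374M + (−1147M) = -773 million.

-773 million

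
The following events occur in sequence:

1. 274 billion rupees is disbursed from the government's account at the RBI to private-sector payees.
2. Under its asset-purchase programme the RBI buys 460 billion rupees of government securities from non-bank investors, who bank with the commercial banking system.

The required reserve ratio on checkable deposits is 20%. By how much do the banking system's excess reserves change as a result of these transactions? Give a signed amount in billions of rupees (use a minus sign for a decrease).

Government spending 274 billion rupees: reserves +274B, deposits +274B.
Asset purchase (from non-banks) 460 billion rupees: reserves +460B, deposits +460B.
Totals: Δreserves = +734B, Δdeposits = +734B.
Δrequired reserves = 20% × +734B = +146.8B.
Δexcess reserves = Δreserves − Δrequired = +734B − (+146.8B) = +587.2 billion.

+587.2 billion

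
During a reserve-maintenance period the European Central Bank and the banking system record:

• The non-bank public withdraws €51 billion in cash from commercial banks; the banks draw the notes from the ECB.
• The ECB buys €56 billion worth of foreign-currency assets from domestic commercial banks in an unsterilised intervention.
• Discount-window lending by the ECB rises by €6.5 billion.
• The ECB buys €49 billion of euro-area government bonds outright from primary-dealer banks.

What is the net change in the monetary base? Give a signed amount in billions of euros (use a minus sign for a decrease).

ECB balance sheet:
  Assets:      Securities +€49B, Loans to banks +€6.5B, Foreign assets +€56B
  Liabilities: Bank reserves +€60.5B, Currency in circulation +€51B
Monetary base = currency + reserves: +€51B + (+€60.5B) = +€111.5 billion.

+€111.5 billion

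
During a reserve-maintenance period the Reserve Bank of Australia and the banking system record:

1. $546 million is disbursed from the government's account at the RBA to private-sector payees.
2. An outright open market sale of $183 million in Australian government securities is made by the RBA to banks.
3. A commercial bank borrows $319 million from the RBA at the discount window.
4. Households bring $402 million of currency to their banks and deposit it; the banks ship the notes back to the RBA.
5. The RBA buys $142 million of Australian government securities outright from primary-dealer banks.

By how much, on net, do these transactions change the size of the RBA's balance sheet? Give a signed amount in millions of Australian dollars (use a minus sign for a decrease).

+$278 million

Government spending $546 million: only the composition of liabilities changes → 0.
OMO sale (to banks) $183 million: an RBA asset is shed → −$183M.
Discount-window loan $319 million: an RBA asset is acquired → +$319M.
Currency deposit $402 million: only the composition of liabilities changes → 0.
OMO purchase (from banks) $142 million: an RBA asset is acquired → +$142M.
Net: 0 − 183 + 319 + 0 + 142 = +$278 million.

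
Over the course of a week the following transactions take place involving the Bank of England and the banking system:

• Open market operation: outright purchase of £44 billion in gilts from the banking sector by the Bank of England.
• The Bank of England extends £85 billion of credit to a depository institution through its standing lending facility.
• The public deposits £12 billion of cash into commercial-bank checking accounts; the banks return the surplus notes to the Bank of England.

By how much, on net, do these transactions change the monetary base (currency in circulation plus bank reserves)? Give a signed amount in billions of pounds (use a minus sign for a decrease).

OMO purchase (from banks) £44 billion: Bank of England balance sheet expands → +£44B.
Discount-window loan £85 billion: Bank of England balance sheet expands → +£85B.
Currency deposit £12 billion: just a shift between currency and reserves — both are base money → 0.
Net: 44 + 85 + 0 = +£129 billion.

+£129 billion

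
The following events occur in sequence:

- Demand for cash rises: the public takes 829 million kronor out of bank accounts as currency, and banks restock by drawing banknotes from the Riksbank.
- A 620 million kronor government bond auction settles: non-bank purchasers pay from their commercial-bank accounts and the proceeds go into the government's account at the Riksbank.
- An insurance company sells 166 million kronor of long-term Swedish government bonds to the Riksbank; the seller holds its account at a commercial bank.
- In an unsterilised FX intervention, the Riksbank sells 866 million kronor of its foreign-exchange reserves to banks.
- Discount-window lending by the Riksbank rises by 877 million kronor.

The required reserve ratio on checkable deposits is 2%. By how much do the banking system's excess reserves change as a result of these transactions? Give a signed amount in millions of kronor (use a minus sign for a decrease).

-1246.34 million

Currency withdrawal 829 million kronor: reserves −829M, deposits −829M.
Government account inflow 620 million kronor: reserves −620M, deposits −620M.
Asset purchase (from non-banks) 166 million kronor: reserves +166M, deposits +166M.
FX sale 866 million kronor: reserves −866M, deposits 0.
Discount-window loan 877 million kronor: reserves +877M, deposits 0.
Totals: Δreserves = −1272M, Δdeposits = −1283M.
Δrequired reserves = 2% × −1283M = −25.66M.
Δexcess reserves = Δreserves − Δrequired = −1272M − (−25.66M) = -1246.34 million.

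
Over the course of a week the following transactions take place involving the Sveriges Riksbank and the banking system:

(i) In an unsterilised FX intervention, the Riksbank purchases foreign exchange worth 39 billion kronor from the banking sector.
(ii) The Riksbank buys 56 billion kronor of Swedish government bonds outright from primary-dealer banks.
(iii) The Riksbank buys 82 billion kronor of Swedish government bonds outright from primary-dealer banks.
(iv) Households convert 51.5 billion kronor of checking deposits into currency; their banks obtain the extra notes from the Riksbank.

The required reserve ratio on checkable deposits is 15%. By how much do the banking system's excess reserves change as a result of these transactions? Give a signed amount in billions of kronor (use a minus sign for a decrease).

+133.225 billion

FX purchase 39 billion kronor: reserves +39B, deposits 0.
OMO purchase (from banks) 56 billion kronor: reserves +56B, deposits 0.
OMO purchase (from banks) 82 billion kronor: reserves +82B, deposits 0.
Currency withdrawal 51.5 billion kronor: reserves −51.5B, deposits −51.5B.
Totals: Δreserves = +125.5B, Δdeposits = −51.5B.
Δrequired reserves = 15% × −51.5B = −7.725B.
Δexcess reserves = Δreserves − Δrequired = +125.5B − (−7.725B) = +133.225 billion.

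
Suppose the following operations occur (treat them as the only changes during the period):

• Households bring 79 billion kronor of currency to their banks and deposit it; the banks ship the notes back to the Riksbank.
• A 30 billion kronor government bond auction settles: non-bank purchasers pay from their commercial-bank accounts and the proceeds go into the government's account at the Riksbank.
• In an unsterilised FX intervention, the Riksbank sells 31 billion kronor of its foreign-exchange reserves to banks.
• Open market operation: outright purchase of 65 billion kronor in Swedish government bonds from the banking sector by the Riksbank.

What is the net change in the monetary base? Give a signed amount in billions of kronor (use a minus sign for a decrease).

+4 billion

Riksbank balance sheet:
  Assets:      Securities +65B, Foreign assets −31B
  Liabilities: Bank reserves +83B, Currency in circulation −79B, Government deposits +30B
Commercial banking system:
  Assets:      Reserves at CB +83B, Securities −65B, Foreign assets +31B
  Liabilities: Checkable deposits +49B
Monetary base = currency + reserves: −79B + (+83B) = +4 billion.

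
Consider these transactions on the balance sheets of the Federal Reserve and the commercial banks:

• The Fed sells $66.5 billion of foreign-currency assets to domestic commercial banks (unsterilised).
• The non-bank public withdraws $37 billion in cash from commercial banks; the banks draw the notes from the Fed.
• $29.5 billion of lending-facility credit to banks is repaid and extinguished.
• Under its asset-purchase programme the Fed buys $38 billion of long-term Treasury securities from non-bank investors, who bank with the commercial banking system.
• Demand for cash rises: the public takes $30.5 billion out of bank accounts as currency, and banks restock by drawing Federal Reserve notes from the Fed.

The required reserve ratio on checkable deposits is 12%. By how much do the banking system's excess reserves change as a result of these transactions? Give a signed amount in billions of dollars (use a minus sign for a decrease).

FX sale $66.5 billion: reserves −$66.5B, deposits 0.
Currency withdrawal $37 billion: reserves −$37B, deposits −$37B.
Discount-window repayment $29.5 billion: reserves −$29.5B, deposits 0.
Asset purchase (from non-banks) $38 billion: reserves +$38B, deposits +$38B.
Currency withdrawal $30.5 billion: reserves −$30.5B, deposits −$30.5B.
Totals: Δreserves = −$125.5B, Δdeposits = −$29.5B.
Δrequired reserves = 12% × −$29.5B = −$3.54B.
Δexcess reserves = Δreserves − Δrequired = −$125.5B − (−$3.54B) = -$121.96 billion.

-$121.96 billion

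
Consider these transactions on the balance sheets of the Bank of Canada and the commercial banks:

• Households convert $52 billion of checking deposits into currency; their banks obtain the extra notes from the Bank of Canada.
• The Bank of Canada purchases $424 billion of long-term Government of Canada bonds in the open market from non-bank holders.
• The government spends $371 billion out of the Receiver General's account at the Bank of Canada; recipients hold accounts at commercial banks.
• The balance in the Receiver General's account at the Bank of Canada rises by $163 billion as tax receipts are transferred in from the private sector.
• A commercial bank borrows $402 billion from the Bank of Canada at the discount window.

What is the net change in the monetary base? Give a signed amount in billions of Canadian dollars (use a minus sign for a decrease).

+$1034 billion

Bank of Canada balance sheet:
  Assets:      Securities +$424B, Loans to banks +$402B
  Liabilities: Bank reserves +$982B, Currency in circulation +$52B, Government deposits −$208B
Commercial banking system:
  Assets:      Reserves at CB +$982B
  Liabilities: Checkable deposits +$580B, Borrowings from CB +$402B
Monetary base = currency + reserves: +$52B + (+$982B) = +$1034 billion.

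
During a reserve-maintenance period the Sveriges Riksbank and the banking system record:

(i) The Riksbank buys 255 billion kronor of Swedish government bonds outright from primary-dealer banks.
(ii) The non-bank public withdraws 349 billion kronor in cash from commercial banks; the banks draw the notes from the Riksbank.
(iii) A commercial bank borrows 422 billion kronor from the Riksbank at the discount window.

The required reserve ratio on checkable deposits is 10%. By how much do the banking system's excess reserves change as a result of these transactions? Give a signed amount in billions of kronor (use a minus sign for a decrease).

+362.9 billion

OMO purchase (from banks) 255 billion kronor: reserves +255B, deposits 0.
Currency withdrawal 349 billion kronor: reserves −349B, deposits −349B.
Discount-window loan 422 billion kronor: reserves +422B, deposits 0.
Totals: Δreserves = +328B, Δdeposits = −349B.
Δrequired reserves = 10% × −349B = −34.9B.
Δexcess reserves = Δreserves − Δrequired = +328B − (−34.9B) = +362.9 billion.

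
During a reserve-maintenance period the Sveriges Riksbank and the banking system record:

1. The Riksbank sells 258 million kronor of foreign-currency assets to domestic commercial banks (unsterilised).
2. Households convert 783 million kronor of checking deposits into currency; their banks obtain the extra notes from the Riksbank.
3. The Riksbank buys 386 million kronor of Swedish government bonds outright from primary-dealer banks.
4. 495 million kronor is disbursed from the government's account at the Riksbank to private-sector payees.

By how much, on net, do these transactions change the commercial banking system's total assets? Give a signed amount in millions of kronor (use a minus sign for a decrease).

Riksbank balance sheet:
  Assets:      Securities +386M, Foreign assets −258M
  Liabilities: Bank reserves −160M, Currency in circulation +783M, Government deposits −495M
Commercial banking system:
  Assets:      Reserves at CB −160M, Securities −386M, Foreign assets +258M
  Liabilities: Checkable deposits −288M
Change in total bank assets = -288 million.

-288 million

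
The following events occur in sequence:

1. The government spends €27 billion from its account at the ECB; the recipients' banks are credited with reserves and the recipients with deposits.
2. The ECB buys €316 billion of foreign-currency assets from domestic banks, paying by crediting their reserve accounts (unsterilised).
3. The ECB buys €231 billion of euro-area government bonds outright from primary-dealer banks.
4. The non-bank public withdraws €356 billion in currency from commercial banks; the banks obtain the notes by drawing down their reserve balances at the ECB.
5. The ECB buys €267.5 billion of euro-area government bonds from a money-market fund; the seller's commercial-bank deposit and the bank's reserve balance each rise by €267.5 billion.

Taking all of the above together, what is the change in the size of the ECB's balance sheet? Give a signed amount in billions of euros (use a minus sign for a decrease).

Government spending €27 billion: only the composition of liabilities changes → 0.
FX purchase €316 billion: an ECB asset is acquired → +€316B.
OMO purchase (from banks) €231 billion: an ECB asset is acquired → +€231B.
Currency withdrawal €356 billion: only the composition of liabilities changes → 0.
Asset purchase (from non-banks) €267.5 billion: an ECB asset is acquired → +€267.5B.
Net: 0 + 316 + 231 + 0 + 267.5 = +€814.5 billion.

+€814.5 billion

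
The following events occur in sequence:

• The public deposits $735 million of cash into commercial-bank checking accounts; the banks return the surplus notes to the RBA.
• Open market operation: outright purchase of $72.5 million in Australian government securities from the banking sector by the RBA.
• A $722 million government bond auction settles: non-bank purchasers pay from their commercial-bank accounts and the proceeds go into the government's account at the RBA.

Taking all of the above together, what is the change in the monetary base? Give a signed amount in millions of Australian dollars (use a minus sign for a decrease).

-$649.5 million

Currency deposit $735 million: just a shift between currency and reserves — both are base money → 0.
OMO purchase (from banks) $72.5 million: RBA balance sheet expands → +$72.5M.
Government account inflow $722 million: reserves shift to a non-base liability → −$722M.
Net: 0 + 72.5 − 722 = -$649.5 million.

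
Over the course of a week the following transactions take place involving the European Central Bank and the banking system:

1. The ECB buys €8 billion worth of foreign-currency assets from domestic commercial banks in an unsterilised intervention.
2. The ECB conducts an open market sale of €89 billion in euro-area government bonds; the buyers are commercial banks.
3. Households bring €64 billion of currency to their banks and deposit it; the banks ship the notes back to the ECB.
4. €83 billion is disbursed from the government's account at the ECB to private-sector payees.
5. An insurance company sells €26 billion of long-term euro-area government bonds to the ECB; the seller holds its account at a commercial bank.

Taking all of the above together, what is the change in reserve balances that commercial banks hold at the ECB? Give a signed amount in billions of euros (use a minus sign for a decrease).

ECB balance sheet:
  Assets:      Securities −€63B, Foreign assets +€8B
  Liabilities: Bank reserves +€92B, Currency in circulation −€64B, Government deposits −€83B
So the change in reserve balances that commercial banks hold at the ECB is +€92 billion.

+€92 billion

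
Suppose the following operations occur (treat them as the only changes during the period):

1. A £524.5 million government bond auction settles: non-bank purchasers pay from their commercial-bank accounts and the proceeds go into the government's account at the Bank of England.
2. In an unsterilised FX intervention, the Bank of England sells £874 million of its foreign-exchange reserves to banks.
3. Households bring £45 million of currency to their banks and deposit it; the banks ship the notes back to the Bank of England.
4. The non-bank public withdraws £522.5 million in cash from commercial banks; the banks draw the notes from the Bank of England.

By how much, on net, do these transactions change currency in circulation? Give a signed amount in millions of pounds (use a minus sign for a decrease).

Bank of England balance sheet:
  Assets:      Foreign assets −£874M
  Liabilities: Bank reserves −£1876M, Currency in circulation +£477.5M, Government deposits +£524.5M
So the change in currency in circulation is +£477.5 million.

+£477.5 million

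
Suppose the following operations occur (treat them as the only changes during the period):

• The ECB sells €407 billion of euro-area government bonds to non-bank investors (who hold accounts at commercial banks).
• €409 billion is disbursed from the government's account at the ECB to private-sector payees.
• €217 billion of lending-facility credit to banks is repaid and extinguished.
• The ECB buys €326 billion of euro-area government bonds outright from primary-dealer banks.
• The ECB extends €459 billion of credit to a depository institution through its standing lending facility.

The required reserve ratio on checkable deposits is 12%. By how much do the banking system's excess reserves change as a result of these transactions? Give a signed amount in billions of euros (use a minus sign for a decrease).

+€569.76 billion

Asset sale (to non-banks) €407 billion: reserves −€407B, deposits −€407B.
Government spending €409 billion: reserves +€409B, deposits +€409B.
Discount-window repayment €217 billion: reserves −€217B, deposits 0.
OMO purchase (from banks) €326 billion: reserves +€326B, deposits 0.
Discount-window loan €459 billion: reserves +€459B, deposits 0.
Totals: Δreserves = +€570B, Δdeposits = +€2B.
Δrequired reserves = 12% × +€2B = +€0.24B.
Δexcess reserves = Δreserves − Δrequired = +€570B − (+€0.24B) = +€569.76 billion.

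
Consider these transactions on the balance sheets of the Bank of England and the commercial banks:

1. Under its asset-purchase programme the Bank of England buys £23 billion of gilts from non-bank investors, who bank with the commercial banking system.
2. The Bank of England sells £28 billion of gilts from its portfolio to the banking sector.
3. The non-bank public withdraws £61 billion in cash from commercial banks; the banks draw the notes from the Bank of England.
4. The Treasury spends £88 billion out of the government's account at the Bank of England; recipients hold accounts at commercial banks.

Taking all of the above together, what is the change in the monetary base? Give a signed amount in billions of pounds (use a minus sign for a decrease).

Asset purchase (from non-banks) £23 billion: Bank of England balance sheet expands → +£23B.
OMO sale (to banks) £28 billion: Bank of England balance sheet contracts → −£28B.
Currency withdrawal £61 billion: just a shift between currency and reserves — both are base money → 0.
Government spending £88 billion: a non-base liability converts back to reserves → +£88B.
Net: 23 − 28 + 0 + 88 = +£83 billion.

+£83 billion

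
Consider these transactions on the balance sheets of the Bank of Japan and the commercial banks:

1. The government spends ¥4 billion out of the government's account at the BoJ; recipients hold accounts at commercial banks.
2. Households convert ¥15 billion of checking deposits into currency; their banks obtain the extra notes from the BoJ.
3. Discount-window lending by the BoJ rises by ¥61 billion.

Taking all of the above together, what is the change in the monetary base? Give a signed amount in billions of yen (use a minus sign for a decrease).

+¥65 billion

Government spending ¥4 billion: a non-base liability converts back to reserves → +¥4B.
Currency withdrawal ¥15 billion: just a shift between currency and reserves — both are base money → 0.
Discount-window loan ¥61 billion: BoJ balance sheet expands → +¥61B.
Net: 4 + 0 + 61 = +¥65 billion.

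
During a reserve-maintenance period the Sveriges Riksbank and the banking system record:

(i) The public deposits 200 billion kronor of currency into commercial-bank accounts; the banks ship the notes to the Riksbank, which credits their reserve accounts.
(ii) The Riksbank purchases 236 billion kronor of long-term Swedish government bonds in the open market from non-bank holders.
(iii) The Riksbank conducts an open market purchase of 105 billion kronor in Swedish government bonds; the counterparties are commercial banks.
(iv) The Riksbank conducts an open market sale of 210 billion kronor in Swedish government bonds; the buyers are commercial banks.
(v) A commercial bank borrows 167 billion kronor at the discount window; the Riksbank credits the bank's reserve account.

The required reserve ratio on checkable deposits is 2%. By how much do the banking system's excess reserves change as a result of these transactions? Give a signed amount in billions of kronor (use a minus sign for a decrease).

Currency deposit 200 billion kronor: reserves +200B, deposits +200B.
Asset purchase (from non-banks) 236 billion kronor: reserves +236B, deposits +236B.
OMO purchase (from banks) 105 billion kronor: reserves +105B, deposits 0.
OMO sale (to banks) 210 billion kronor: reserves −210B, deposits 0.
Discount-window loan 167 billion kronor: reserves +167B, deposits 0.
Totals: Δreserves = +498B, Δdeposits = +436B.
Δrequired reserves = 2% × +436B = +8.72B.
Δexcess reserves = Δreserves − Δrequired = +498B − (+8.72B) = +489.28 billion.

+489.28 billion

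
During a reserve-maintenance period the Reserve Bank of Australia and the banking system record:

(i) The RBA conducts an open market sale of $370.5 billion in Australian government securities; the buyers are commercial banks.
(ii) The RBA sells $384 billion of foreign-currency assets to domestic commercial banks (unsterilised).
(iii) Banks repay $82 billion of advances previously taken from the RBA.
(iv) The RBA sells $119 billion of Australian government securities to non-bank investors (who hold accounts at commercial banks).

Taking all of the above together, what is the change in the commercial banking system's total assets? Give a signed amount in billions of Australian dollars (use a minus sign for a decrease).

OMO sale (to banks) $370.5 billion: just an asset swap on bank balance sheets → 0.
FX sale $384 billion: just an asset swap on bank balance sheets → 0.
Discount-window repayment $82 billion: bank balance sheets shrink → −$82B.
Asset sale (to non-banks) $119 billion: bank balance sheets shrink → −$119B.
Net: 0 + 0 − 82 − 119 = -$201 billion.

-$201 billion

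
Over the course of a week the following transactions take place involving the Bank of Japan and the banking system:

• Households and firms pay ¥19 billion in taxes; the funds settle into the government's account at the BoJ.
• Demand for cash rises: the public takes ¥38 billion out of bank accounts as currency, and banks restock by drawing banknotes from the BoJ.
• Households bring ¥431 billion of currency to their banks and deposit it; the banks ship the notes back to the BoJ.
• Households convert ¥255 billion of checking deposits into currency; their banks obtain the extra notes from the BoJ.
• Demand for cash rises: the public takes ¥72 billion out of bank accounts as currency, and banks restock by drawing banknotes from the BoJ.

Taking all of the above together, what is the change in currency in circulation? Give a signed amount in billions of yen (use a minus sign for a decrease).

-¥66 billion

Government account inflow ¥19 billion: no currency enters or leaves circulation → 0.
Currency withdrawal ¥38 billion: notes leave the central bank → +¥38B.
Currency deposit ¥431 billion: notes return to the central bank → −¥431B.
Currency withdrawal ¥255 billion: notes leave the central bank → +¥255B.
Currency withdrawal ¥72 billion: notes leave the central bank → +¥72B.
Net: 0 + 38 − 431 + 255 + 72 = -¥66 billion.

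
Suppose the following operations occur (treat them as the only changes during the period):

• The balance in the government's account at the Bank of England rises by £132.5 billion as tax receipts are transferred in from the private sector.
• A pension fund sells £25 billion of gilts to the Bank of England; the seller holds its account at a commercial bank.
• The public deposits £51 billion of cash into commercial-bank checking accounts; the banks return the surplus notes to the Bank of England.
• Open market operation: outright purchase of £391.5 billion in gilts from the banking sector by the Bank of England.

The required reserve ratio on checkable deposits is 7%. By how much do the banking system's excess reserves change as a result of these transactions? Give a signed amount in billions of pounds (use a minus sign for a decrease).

Government account inflow £132.5 billion: reserves −£132.5B, deposits −£132.5B.
Asset purchase (from non-banks) £25 billion: reserves +£25B, deposits +£25B.
Currency deposit £51 billion: reserves +£51B, deposits +£51B.
OMO purchase (from banks) £391.5 billion: reserves +£391.5B, deposits 0.
Totals: Δreserves = +£335B, Δdeposits = −£56.5B.
Δrequired reserves = 7% × −£56.5B = −£3.955B.
Δexcess reserves = Δreserves − Δrequired = +£335B − (−£3.955B) = +£338.955 billion.

+£338.955 billion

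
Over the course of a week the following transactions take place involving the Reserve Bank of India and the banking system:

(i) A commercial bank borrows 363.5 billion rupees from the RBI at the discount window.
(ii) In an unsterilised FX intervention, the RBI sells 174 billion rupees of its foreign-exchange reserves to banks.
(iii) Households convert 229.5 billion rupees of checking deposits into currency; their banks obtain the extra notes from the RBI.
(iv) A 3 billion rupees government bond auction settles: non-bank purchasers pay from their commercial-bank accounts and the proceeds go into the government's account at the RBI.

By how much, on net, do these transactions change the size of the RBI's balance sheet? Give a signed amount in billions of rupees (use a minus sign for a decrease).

RBI balance sheet:
  Assets:      Loans to banks +363.5B, Foreign assets −174B
  Liabilities: Bank reserves −43B, Currency in circulation +229.5B, Government deposits +3B
Change in total RBI assets = +189.5 billion.

+189.5 billion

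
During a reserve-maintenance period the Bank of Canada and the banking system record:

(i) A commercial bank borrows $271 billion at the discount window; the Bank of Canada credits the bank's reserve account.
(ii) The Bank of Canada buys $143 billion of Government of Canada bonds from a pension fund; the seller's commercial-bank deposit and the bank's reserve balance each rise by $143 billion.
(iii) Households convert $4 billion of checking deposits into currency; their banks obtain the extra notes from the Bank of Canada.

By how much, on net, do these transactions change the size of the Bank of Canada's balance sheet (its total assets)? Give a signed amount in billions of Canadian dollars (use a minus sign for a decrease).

+$414 billion

Bank of Canada balance sheet:
  Assets:      Securities +$143B, Loans to banks +$271B
  Liabilities: Bank reserves +$410B, Currency in circulation +$4B
Commercial banking system:
  Assets:      Reserves at CB +$410B
  Liabilities: Checkable deposits +$139B, Borrowings from CB +$271B
Change in total Bank of Canada assets = +$414 billion.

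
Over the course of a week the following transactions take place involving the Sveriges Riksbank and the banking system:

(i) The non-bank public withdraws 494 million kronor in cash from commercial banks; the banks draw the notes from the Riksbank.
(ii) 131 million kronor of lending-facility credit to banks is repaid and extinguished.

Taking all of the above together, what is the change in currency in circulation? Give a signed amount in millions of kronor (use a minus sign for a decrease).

Currency withdrawal 494 million kronor: notes leave the central bank → +494M.
Discount-window repayment 131 million kronor: no currency enters or leaves circulation → 0.
Net: 494 + 0 = +494 million.

+494 million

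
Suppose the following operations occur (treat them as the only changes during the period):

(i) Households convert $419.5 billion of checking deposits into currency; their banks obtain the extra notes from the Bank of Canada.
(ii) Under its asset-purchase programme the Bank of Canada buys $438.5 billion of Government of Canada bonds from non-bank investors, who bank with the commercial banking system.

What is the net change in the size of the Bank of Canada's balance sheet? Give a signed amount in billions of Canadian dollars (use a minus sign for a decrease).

+$438.5 billion

Currency withdrawal $419.5 billion: only the composition of liabilities changes → 0.
Asset purchase (from non-banks) $438.5 billion: a Bank of Canada asset is acquired → +$438.5B.
Net: 0 + 438.5 = +$438.5 billion.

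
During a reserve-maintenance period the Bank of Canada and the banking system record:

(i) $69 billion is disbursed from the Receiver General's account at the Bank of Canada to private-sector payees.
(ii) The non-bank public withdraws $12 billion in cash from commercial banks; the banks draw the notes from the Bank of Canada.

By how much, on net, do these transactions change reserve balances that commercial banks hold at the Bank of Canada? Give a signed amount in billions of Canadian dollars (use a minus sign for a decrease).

Government spending $69 billion: government payments flow into bank reserve accounts → +$69B.
Currency withdrawal $12 billion: banks swap reserves for currency → −$12B.
Net: 69 − 12 = +$57 billion.

+$57 billion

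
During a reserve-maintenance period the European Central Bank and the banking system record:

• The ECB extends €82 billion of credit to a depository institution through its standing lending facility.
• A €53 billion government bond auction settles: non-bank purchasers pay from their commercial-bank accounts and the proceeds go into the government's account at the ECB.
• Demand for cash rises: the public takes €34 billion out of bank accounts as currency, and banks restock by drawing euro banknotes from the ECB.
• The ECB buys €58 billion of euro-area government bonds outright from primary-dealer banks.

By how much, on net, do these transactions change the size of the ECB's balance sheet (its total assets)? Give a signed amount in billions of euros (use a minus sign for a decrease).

Discount-window loan €82 billion: an ECB asset is acquired → +€82B.
Government account inflow €53 billion: only the composition of liabilities changes → 0.
Currency withdrawal €34 billion: only the composition of liabilities changes → 0.
OMO purchase (from banks) €58 billion: an ECB asset is acquired → +€58B.
Net: 82 + 0 + 0 + 58 = +€140 billion.

+€140 billion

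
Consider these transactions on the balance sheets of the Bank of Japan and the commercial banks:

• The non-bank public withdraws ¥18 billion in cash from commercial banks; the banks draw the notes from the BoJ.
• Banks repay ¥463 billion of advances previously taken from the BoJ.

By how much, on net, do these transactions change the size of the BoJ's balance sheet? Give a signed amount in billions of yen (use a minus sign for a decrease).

Currency withdrawal ¥18 billion: only the composition of liabilities changes → 0.
Discount-window repayment ¥463 billion: a BoJ asset is shed → −¥463B.
Net: 0 − 463 = -¥463 billion.

-¥463 billion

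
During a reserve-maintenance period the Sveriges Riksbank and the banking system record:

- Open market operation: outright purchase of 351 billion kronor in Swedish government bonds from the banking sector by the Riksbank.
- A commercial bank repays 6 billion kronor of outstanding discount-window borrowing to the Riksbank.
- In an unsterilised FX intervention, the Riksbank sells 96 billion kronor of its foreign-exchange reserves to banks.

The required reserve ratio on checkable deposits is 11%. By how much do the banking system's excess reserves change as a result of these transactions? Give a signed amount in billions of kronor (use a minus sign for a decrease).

OMO purchase (from banks) 351 billion kronor: reserves +351B, deposits 0.
Discount-window repayment 6 billion kronor: reserves −6B, deposits 0.
FX sale 96 billion kronor: reserves −96B, deposits 0.
Totals: Δreserves = +249B, Δdeposits = 0.
Δrequired reserves = 11% × 0 = 0.
Δexcess reserves = Δreserves − Δrequired = +249B − (0) = +249 billion.

+249 billion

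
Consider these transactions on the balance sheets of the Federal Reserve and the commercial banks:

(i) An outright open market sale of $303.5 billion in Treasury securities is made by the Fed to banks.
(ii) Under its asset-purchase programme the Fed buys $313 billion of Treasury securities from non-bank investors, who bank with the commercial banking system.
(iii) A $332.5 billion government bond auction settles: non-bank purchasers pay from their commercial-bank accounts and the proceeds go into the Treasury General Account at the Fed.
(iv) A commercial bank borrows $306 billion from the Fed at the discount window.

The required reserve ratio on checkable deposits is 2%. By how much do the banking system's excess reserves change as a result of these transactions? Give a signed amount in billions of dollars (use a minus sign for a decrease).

-$16.61 billion

OMO sale (to banks) $303.5 billion: reserves −$303.5B, deposits 0.
Asset purchase (from non-banks) $313 billion: reserves +$313B, deposits +$313B.
Government account inflow $332.5 billion: reserves −$332.5B, deposits −$332.5B.
Discount-window loan $306 billion: reserves +$306B, deposits 0.
Totals: Δreserves = −$17B, Δdeposits = −$19.5B.
Δrequired reserves = 2% × −$19.5B = −$0.39B.
Δexcess reserves = Δreserves − Δrequired = −$17B − (−$0.39B) = -$16.61 billion.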